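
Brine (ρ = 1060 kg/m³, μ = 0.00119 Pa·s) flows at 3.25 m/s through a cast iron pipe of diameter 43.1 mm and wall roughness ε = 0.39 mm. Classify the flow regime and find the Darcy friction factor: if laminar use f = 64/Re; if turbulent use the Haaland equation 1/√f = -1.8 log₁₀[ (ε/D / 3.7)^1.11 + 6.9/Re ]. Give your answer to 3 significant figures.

f ≈ 0.0372

Re = ρVD/μ = 1060·3.25·0.0431/0.00119 = 1.248e+05.
Re > 4000 → turbulent. ε/D = 0.00039/0.0431 = 0.00905; Haaland: 1/√f = -1.8 log₁₀[0.00126 + 5.53e-05] = 5.184, so f = 0.0372.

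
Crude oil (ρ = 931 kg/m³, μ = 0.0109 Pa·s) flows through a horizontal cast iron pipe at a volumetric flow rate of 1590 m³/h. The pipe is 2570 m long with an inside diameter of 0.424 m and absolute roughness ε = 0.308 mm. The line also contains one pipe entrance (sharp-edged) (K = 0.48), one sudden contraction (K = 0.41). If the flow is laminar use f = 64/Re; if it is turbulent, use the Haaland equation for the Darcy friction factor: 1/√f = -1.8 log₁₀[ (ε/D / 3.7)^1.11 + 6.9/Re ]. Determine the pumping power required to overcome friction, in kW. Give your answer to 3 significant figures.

P ≈ 254 kW

Q = 1590 m³/h = 1590/3600 = 0.4417 m³/s.
Cross-sectional area A = πD²/4 = π(0.424)²/4 = 0.1412 m²; mean velocity V = Q/A = 0.4417/0.1412 = 3.128 m/s.
Reynolds number Re = ρVD/μ = 931 · 3.128 · 0.424 / 0.0109 = 1.133e+05.
Re > 4000 → turbulent. Relative roughness ε/D = 0.000308/0.424 = 0.000726. Haaland: 1/√f = -1.8 log₁₀[(0.000726/3.7)^1.11 + 6.9/1.133e+05] = -1.8 log₁₀[7.68e-05 + 6.09e-05] = 6.95, so f = 0.0207.
Total minor-loss coefficient ΣK = 1·0.48 + 1·0.41 = 0.89.
ΔP = [f·L/D + ΣK]·(ρV²/2) = [0.0207·2570/0.424 + 0.89]·(931·3.128²/2) = [125.5 + 0.89]·4555 = 5.756e+05 Pa.
Pumping power P = QΔP = 0.4417·5.756e+05 = 254200 W = 254 kW.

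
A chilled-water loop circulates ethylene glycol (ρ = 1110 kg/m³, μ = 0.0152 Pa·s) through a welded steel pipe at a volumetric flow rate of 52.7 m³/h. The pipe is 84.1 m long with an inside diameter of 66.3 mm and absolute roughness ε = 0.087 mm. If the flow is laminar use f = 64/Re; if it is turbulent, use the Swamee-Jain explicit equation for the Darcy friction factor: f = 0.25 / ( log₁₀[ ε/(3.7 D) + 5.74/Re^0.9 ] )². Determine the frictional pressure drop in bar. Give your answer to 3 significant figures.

Q = 52.7 m³/h = 52.7/3600 = 0.01464 m³/s.
Cross-sectional area A = πD²/4 = π(0.0663)²/4 = 0.003452 m²; mean velocity V = Q/A = 0.01464/0.003452 = 4.24 m/s.
Reynolds number Re = ρVD/μ = 1110 · 4.24 · 0.0663 / 0.0152 = 2.053e+04.
Re > 4000 → turbulent. Relative roughness ε/D = 8.7e-05/0.0663 = 0.00131. Swamee-Jain: f = 0.25/(log₁₀[0.00131/3.7 + 5.74/2.053e+04^0.9])² = 0.25/(log₁₀[0.000355 + 0.000755])² = 0.25/(-2.955)² = 0.02863.
Darcy-Weisbach: ΔP = f(L/D)(ρV²/2) = 0.02863·(84.1/0.0663)·(1110·4.24²/2) = 0.02863·1268·9979 = 3.624e+05 Pa.
ΔP = 3.624e+05 Pa = 3.62 bar.

ΔP ≈ 3.62 bar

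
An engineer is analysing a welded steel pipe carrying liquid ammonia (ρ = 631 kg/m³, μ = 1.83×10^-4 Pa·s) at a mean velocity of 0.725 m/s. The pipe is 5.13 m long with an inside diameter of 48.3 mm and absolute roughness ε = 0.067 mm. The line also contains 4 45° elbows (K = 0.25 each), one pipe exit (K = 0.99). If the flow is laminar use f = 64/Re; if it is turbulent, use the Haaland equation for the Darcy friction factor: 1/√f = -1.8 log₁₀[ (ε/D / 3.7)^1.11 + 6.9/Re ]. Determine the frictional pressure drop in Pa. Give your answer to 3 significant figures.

ΔP ≈ 734 Pa

Reynolds number Re = ρVD/μ = 631 · 0.725 · 0.0483 / 0.000183 = 1.207e+05.
Re > 4000 → turbulent. Relative roughness ε/D = 6.7e-05/0.0483 = 0.00139. Haaland: 1/√f = -1.8 log₁₀[(0.00139/3.7)^1.11 + 6.9/1.207e+05] = -1.8 log₁₀[0.000157 + 5.71e-05] = 6.603, so f = 0.02293.
Total minor-loss coefficient ΣK = 4·0.25 + 1·0.99 = 1.99.
ΔP = [f·L/D + ΣK]·(ρV²/2) = [0.02293·5.13/0.0483 + 1.99]·(631·0.725²/2) = [2.436 + 1.99]·165.8 = 734 Pa.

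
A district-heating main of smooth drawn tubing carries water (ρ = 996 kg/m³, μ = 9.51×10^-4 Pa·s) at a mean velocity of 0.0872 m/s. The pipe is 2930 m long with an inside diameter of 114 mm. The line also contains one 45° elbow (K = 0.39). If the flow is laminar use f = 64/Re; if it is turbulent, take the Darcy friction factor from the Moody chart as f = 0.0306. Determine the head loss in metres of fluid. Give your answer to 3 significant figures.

Reynolds number Re = ρVD/μ = 996 · 0.0872 · 0.114 / 0.000951 = 1.041e+04.
Re > 4000 → turbulent; use the Moody-chart value f = 0.0306.
Total minor-loss coefficient ΣK = 1·0.39 = 0.39.
ΔP = [f·L/D + ΣK]·(ρV²/2) = [0.0306·2930/0.114 + 0.39]·(996·0.0872²/2) = [786.5 + 0.39]·3.787 = 2980 Pa.
Head loss h_f = ΔP/(ρg) = 2980/(996·9.81) = 0.305 m.

h_f ≈ 0.305 m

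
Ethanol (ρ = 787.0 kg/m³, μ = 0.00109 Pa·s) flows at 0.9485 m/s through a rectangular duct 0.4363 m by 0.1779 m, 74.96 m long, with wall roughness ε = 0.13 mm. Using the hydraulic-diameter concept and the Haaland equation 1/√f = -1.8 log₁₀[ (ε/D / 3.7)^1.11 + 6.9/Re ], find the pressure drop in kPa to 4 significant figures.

Hydraulic diameter D_h = 4A/P = 4·(0.4363·0.1779)/(2·(0.4363+0.1779)) = 0.3105/1.228 = 0.2527 m.
Re = ρVD_h/μ = 787·0.9485·0.2527/0.00109 = 1.731e+05.
ε/D_h = 0.00013/0.2527 = 0.000514; Haaland gives 1/√f = -1.8 log₁₀[5.23e-05+3.99e-05] = 7.263, so f = 0.01895.
ΔP = f(L/D_h)(ρV²/2) = 0.01895·74.96/0.2527·354 = 1990 Pa.
ΔP = 1.990 kPa.

ΔP ≈ 1.990 kPa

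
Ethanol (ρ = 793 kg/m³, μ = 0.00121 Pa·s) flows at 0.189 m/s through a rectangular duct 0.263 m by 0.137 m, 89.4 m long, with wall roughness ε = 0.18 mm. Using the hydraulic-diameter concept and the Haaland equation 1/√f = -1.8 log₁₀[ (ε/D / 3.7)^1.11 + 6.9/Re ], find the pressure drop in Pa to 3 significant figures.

ΔP ≈ 190 Pa

Hydraulic diameter D_h = 4A/P = 4·(0.263·0.137)/(2·(0.263+0.137)) = 0.1441/0.8 = 0.1802 m.
Re = ρVD_h/μ = 793·0.189·0.1802/0.00121 = 2.231e+04.
ε/D_h = 0.00018/0.1802 = 0.000999; Haaland gives 1/√f = -1.8 log₁₀[0.000109+0.000309] = 6.081, so f = 0.02704.
ΔP = f(L/D_h)(ρV²/2) = 0.02704·89.4/0.1802·14.16 = 190.1 Pa.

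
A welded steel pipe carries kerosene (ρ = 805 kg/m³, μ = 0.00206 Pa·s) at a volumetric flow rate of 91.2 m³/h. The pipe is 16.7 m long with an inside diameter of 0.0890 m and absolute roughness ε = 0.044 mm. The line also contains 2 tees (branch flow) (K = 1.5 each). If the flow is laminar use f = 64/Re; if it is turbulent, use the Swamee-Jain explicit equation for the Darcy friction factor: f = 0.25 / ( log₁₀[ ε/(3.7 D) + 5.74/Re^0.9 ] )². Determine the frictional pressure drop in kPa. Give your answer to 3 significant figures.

ΔP ≈ 44.5 kPa

Q = 91.2 m³/h = 91.2/3600 = 0.02533 m³/s.
Cross-sectional area A = πD²/4 = π(0.089)²/4 = 0.006221 m²; mean velocity V = Q/A = 0.02533/0.006221 = 4.072 m/s.
Reynolds number Re = ρVD/μ = 805 · 4.072 · 0.089 / 0.00206 = 1.416e+05.
Re > 4000 → turbulent. Relative roughness ε/D = 4.4e-05/0.089 = 0.000494. Swamee-Jain: f = 0.25/(log₁₀[0.000494/3.7 + 5.74/1.416e+05^0.9])² = 0.25/(log₁₀[0.000134 + 0.000133])² = 0.25/(-3.575)² = 0.01957.
Total minor-loss coefficient ΣK = 2·1.5 = 3.
ΔP = [f·L/D + ΣK]·(ρV²/2) = [0.01957·16.7/0.089 + 3]·(805·4.072²/2) = [3.671 + 3]·6674 = 4.453e+04 Pa.
ΔP = 4.453e+04 Pa = 44.5 kPa.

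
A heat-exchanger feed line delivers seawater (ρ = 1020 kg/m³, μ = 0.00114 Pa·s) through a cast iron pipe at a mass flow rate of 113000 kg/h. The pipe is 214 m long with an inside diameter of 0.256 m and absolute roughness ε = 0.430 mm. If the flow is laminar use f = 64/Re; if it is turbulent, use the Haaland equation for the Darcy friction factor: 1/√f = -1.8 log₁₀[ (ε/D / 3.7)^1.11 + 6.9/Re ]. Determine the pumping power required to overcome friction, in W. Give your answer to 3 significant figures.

P ≈ 111 W

ṁ = 113000 kg/h = 113000/3600 = 31.39 kg/s.
A = πD²/4 = π(0.256)²/4 = 0.05147 m²; mean velocity V = ṁ/(ρA) = 31.39/(1020 · 0.05147) = 0.5979 m/s.
Reynolds number Re = ρVD/μ = 1020 · 0.5979 · 0.256 / 0.00114 = 1.369e+05.
Re > 4000 → turbulent. Relative roughness ε/D = 0.00043/0.256 = 0.00168. Haaland: 1/√f = -1.8 log₁₀[(0.00168/3.7)^1.11 + 6.9/1.369e+05] = -1.8 log₁₀[0.000195 + 5.04e-05] = 6.499, so f = 0.02367.
Darcy-Weisbach: ΔP = f(L/D)(ρV²/2) = 0.02367·(214/0.256)·(1020·0.5979²/2) = 0.02367·835.9·182.3 = 3608 Pa.
Q = ṁ/ρ = 31.39/1020 = 0.03077 m³/s.
Pumping power P = QΔP = 0.03077·3608 = 111.0 W = 111 W.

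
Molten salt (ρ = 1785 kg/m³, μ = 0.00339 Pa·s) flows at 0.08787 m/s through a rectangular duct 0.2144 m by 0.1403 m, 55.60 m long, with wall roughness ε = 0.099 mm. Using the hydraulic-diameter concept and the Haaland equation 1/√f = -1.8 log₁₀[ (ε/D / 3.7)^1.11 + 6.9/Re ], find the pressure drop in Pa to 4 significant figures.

Hydraulic diameter D_h = 4A/P = 4·(0.2144·0.1403)/(2·(0.2144+0.1403)) = 0.1203/0.7094 = 0.1696 m.
Re = ρVD_h/μ = 1785·0.08787·0.1696/0.00339 = 7847.
ε/D_h = 9.9e-05/0.1696 = 0.000584; Haaland gives 1/√f = -1.8 log₁₀[6.02e-05+0.000879] = 5.449, so f = 0.03368.
ΔP = f(L/D_h)(ρV²/2) = 0.03368·55.6/0.1696·6.891 = 76.09 Pa.

ΔP ≈ 76.09 Pa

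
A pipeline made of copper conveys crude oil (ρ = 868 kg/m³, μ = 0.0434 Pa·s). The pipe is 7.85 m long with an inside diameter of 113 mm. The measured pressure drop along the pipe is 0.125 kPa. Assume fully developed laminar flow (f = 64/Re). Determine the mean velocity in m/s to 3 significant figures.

For laminar flow, f = 64/Re with Re = ρVD/μ, so Darcy-Weisbach reduces to ΔP = 32μLV/D². Solving for V: V = ΔP·D²/(32μL) = 125·(0.113)²/(32·0.0434·7.85) = 0.1464 m/s.
Check: Re = ρVD/μ = 868·0.1464·0.113/0.0434 = 330.9 < 2300, so the laminar assumption holds.

V ≈ 0.146 m/s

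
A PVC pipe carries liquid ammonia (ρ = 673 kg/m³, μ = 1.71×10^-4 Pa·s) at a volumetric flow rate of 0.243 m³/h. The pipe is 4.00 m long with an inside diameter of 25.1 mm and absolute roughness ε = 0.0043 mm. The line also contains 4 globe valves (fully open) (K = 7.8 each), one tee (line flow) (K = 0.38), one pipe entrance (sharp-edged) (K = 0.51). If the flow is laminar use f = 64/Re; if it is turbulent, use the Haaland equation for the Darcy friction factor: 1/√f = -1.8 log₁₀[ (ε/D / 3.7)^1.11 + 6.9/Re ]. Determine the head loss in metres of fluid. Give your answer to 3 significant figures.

h_f ≈ 0.0348 m

Q = 0.243 m³/h = 0.243/3600 = 6.75e-05 m³/s.
Cross-sectional area A = πD²/4 = π(0.0251)²/4 = 0.0004948 m²; mean velocity V = Q/A = 6.75e-05/0.0004948 = 0.1364 m/s.
Reynolds number Re = ρVD/μ = 673 · 0.1364 · 0.0251 / 0.000171 = 1.348e+04.
Re > 4000 → turbulent. Relative roughness ε/D = 4.3e-06/0.0251 = 0.000171. Haaland: 1/√f = -1.8 log₁₀[(0.000171/3.7)^1.11 + 6.9/1.348e+04] = -1.8 log₁₀[1.54e-05 + 0.000512] = 5.9, so f = 0.02873.
Total minor-loss coefficient ΣK = 4·7.8 + 1·0.38 + 1·0.51 = 32.1.
ΔP = [f·L/D + ΣK]·(ρV²/2) = [0.02873·4/0.0251 + 32.1]·(673·0.1364²/2) = [4.578 + 32.1]·6.262 = 229.6 Pa.
Head loss h_f = ΔP/(ρg) = 229.6/(673·9.81) = 0.0348 m.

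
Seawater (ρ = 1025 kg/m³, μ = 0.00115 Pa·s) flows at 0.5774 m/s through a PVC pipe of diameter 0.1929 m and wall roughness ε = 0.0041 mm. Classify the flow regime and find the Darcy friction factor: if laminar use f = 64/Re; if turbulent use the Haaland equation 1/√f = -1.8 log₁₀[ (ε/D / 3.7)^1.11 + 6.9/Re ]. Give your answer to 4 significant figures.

f ≈ 0.01793

Re = ρVD/μ = 1025·0.5774·0.1929/0.00115 = 9.927e+04.
Re > 4000 → turbulent. ε/D = 4.1e-06/0.1929 = 2.13e-05; Haaland: 1/√f = -1.8 log₁₀[1.52e-06 + 6.95e-05] = 7.467, so f = 0.01793.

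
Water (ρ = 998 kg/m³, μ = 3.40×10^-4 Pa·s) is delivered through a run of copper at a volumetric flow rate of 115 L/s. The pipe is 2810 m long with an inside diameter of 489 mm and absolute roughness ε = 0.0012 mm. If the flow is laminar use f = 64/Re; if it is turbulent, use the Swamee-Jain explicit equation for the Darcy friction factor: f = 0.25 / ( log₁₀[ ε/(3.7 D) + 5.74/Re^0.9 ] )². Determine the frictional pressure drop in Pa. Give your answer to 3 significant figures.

ΔP ≈ 12800 Pa

Q = 115 L/s = 115/1000 = 0.115 m³/s.
Cross-sectional area A = πD²/4 = π(0.489)²/4 = 0.1878 m²; mean velocity V = Q/A = 0.115/0.1878 = 0.6123 m/s.
Reynolds number Re = ρVD/μ = 998 · 0.6123 · 0.489 / 0.00034 = 8.789e+05.
Re > 4000 → turbulent. Relative roughness ε/D = 1.2e-06/0.489 = 2.45e-06. Swamee-Jain: f = 0.25/(log₁₀[2.45e-06/3.7 + 5.74/8.789e+05^0.9])² = 0.25/(log₁₀[6.63e-07 + 2.57e-05])² = 0.25/(-4.58)² = 0.01192.
Darcy-Weisbach: ΔP = f(L/D)(ρV²/2) = 0.01192·(2810/0.489)·(998·0.6123²/2) = 0.01192·5746·187.1 = 1.282e+04 Pa.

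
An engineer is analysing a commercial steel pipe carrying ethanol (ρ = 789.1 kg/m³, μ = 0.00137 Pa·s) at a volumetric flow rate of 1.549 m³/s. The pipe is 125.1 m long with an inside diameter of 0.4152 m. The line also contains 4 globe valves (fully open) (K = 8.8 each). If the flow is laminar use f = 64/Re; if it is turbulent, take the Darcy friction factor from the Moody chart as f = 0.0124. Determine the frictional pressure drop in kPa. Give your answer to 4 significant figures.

ΔP ≈ 2011 kPa

Cross-sectional area A = πD²/4 = π(0.4152)²/4 = 0.1354 m²; mean velocity V = Q/A = 1.549/0.1354 = 11.44 m/s.
Reynolds number Re = ρVD/μ = 789.1 · 11.44 · 0.4152 / 0.00137 = 2.736e+06.
Re > 4000 → turbulent; use the Moody-chart value f = 0.0124.
Total minor-loss coefficient ΣK = 4·8.8 = 35.2.
ΔP = [f·L/D + ΣK]·(ρV²/2) = [0.0124·125.1/0.4152 + 35.2]·(789.1·11.44²/2) = [3.736 + 35.2]·5.164e+04 = 2.011e+06 Pa.
ΔP = 2.011e+06 Pa = 2011 kPa.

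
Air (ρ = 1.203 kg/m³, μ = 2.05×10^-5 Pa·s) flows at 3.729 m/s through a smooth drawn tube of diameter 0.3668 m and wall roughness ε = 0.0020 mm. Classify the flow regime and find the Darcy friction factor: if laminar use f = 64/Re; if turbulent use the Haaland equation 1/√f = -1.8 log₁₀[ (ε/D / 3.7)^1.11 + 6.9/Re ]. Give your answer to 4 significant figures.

f ≈ 0.01869

Re = ρVD/μ = 1.203·3.729·0.3668/2.05e-05 = 8.027e+04.
Re > 4000 → turbulent. ε/D = 2e-06/0.3668 = 5.45e-06; Haaland: 1/√f = -1.8 log₁₀[3.36e-07 + 8.6e-05] = 7.315, so f = 0.01869.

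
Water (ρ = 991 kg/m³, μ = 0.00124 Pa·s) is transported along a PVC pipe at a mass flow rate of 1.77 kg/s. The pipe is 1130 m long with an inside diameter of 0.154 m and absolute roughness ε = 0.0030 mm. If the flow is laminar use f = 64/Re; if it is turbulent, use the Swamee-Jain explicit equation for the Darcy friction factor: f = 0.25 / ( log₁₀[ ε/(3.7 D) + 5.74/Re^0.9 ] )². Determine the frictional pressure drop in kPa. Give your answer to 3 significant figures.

A = πD²/4 = π(0.154)²/4 = 0.01863 m²; mean velocity V = ṁ/(ρA) = 1.77/(991 · 0.01863) = 0.09589 m/s.
Reynolds number Re = ρVD/μ = 991 · 0.09589 · 0.154 / 0.00124 = 1.18e+04.
Re > 4000 → turbulent. Relative roughness ε/D = 3e-06/0.154 = 1.95e-05. Swamee-Jain: f = 0.25/(log₁₀[1.95e-05/3.7 + 5.74/1.18e+04^0.9])² = 0.25/(log₁₀[5.27e-06 + 0.00124])² = 0.25/(-2.904)² = 0.02964.
Darcy-Weisbach: ΔP = f(L/D)(ρV²/2) = 0.02964·(1130/0.154)·(991·0.09589²/2) = 0.02964·7338·4.556 = 991 Pa.
ΔP = 991 Pa = 0.991 kPa.

ΔP ≈ 0.991 kPa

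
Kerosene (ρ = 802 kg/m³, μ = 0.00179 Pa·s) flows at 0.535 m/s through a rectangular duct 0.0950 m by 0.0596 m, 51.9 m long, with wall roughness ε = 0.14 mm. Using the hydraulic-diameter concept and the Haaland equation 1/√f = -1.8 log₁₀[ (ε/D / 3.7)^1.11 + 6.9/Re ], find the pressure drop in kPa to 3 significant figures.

ΔP ≈ 2.44 kPa

Hydraulic diameter D_h = 4A/P = 4·(0.095·0.0596)/(2·(0.095+0.0596)) = 0.02265/0.3092 = 0.07325 m.
Re = ρVD_h/μ = 802·0.535·0.07325/0.00179 = 1.756e+04.
ε/D_h = 0.00014/0.07325 = 0.00191; Haaland gives 1/√f = -1.8 log₁₀[0.000225+0.000393] = 5.777, so f = 0.02997.
ΔP = f(L/D_h)(ρV²/2) = 0.02997·51.9/0.07325·114.8 = 2437 Pa.
ΔP = 2.44 kPa.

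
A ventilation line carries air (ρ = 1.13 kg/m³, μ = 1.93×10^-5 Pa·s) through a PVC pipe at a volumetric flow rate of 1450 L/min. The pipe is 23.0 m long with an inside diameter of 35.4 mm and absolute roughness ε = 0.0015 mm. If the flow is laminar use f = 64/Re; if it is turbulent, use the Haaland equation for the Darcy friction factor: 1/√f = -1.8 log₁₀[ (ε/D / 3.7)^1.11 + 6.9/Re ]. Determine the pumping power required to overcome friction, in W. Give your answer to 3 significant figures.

P ≈ 111 W

Q = 1450 L/min = 1450/60000 = 0.02417 m³/s.
Cross-sectional area A = πD²/4 = π(0.0354)²/4 = 0.0009842 m²; mean velocity V = Q/A = 0.02417/0.0009842 = 24.55 m/s.
Reynolds number Re = ρVD/μ = 1.13 · 24.55 · 0.0354 / 1.93e-05 = 5.089e+04.
Re > 4000 → turbulent. Relative roughness ε/D = 1.5e-06/0.0354 = 4.24e-05. Haaland: 1/√f = -1.8 log₁₀[(4.24e-05/3.7)^1.11 + 6.9/5.089e+04] = -1.8 log₁₀[3.28e-06 + 0.000136] = 6.943, so f = 0.02074.
Darcy-Weisbach: ΔP = f(L/D)(ρV²/2) = 0.02074·(23/0.0354)·(1.13·24.55²/2) = 0.02074·649.7·340.6 = 4591 Pa.
Pumping power P = QΔP = 0.02417·4591 = 110.9 W = 111 W.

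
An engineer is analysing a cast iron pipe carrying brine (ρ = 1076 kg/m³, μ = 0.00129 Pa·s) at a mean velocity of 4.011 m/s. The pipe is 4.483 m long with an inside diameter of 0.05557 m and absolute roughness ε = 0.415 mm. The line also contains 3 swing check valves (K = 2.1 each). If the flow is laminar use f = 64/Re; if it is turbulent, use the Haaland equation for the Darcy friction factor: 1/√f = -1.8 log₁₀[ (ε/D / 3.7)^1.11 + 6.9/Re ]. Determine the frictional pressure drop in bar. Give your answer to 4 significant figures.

Reynolds number Re = ρVD/μ = 1076 · 4.011 · 0.05557 / 0.00129 = 1.859e+05.
Re > 4000 → turbulent. Relative roughness ε/D = 0.000415/0.05557 = 0.00747. Haaland: 1/√f = -1.8 log₁₀[(0.00747/3.7)^1.11 + 6.9/1.859e+05] = -1.8 log₁₀[0.00102 + 3.71e-05] = 5.357, so f = 0.03485.
Total minor-loss coefficient ΣK = 3·2.1 = 6.3.
ΔP = [f·L/D + ΣK]·(ρV²/2) = [0.03485·4.483/0.05557 + 6.3]·(1076·4.011²/2) = [2.812 + 6.3]·8655 = 7.886e+04 Pa.
ΔP = 7.886e+04 Pa = 0.7886 bar.

ΔP ≈ 0.7886 bar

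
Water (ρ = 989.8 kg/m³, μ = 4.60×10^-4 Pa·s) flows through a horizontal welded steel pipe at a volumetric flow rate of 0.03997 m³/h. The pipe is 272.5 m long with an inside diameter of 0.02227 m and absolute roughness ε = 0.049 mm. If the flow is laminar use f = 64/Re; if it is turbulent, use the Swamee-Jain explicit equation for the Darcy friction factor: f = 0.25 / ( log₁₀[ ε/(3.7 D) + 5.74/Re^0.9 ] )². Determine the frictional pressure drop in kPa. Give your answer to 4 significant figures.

Q = 0.03997 m³/h = 0.03997/3600 = 1.11e-05 m³/s.
Cross-sectional area A = πD²/4 = π(0.02227)²/4 = 0.0003895 m²; mean velocity V = Q/A = 1.11e-05/0.0003895 = 0.0285 m/s.
Reynolds number Re = ρVD/μ = 989.8 · 0.0285 · 0.02227 / 0.00046 = 1366.
Re < 2300 → laminar flow, so f = 64/Re = 64/1366 = 0.04686 (the turbulent correlation is not needed).
Darcy-Weisbach: ΔP = f(L/D)(ρV²/2) = 0.04686·(272.5/0.02227)·(989.8·0.0285²/2) = 0.04686·1.224e+04·0.4021 = 230.5 Pa.
ΔP = 230.5 Pa = 0.2305 kPa.

ΔP ≈ 0.2305 kPa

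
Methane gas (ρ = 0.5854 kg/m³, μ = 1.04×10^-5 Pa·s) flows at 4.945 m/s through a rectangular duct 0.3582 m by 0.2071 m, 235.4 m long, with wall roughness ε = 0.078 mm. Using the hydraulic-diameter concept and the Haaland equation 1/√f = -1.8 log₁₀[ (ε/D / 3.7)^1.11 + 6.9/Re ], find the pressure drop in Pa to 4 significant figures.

Hydraulic diameter D_h = 4A/P = 4·(0.3582·0.2071)/(2·(0.3582+0.2071)) = 0.2967/1.131 = 0.2625 m.
Re = ρVD_h/μ = 0.5854·4.945·0.2625/1.04e-05 = 7.305e+04.
ε/D_h = 7.8e-05/0.2625 = 0.000297; Haaland gives 1/√f = -1.8 log₁₀[2.85e-05+9.45e-05] = 7.039, so f = 0.02018.
ΔP = f(L/D_h)(ρV²/2) = 0.02018·235.4/0.2625·7.157 = 129.6 Pa.

ΔP ≈ 129.6 Pa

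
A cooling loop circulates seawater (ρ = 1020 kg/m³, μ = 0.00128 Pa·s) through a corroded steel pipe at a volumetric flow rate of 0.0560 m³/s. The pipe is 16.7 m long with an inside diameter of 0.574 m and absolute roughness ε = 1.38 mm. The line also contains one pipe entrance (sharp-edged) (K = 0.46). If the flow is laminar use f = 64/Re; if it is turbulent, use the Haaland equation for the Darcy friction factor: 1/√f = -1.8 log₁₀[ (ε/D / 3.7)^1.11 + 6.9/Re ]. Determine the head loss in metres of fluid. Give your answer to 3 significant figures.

Cross-sectional area A = πD²/4 = π(0.574)²/4 = 0.2588 m²; mean velocity V = Q/A = 0.056/0.2588 = 0.2164 m/s.
Reynolds number Re = ρVD/μ = 1020 · 0.2164 · 0.574 / 0.00128 = 9.899e+04.
Re > 4000 → turbulent. Relative roughness ε/D = 0.00138/0.574 = 0.0024. Haaland: 1/√f = -1.8 log₁₀[(0.0024/3.7)^1.11 + 6.9/9.899e+04] = -1.8 log₁₀[0.00029 + 6.97e-05] = 6.2, so f = 0.02602.
Total minor-loss coefficient ΣK = 1·0.46 = 0.46.
ΔP = [f·L/D + ΣK]·(ρV²/2) = [0.02602·16.7/0.574 + 0.46]·(1020·0.2164²/2) = [0.757 + 0.46]·23.88 = 29.07 Pa.
Head loss h_f = ΔP/(ρg) = 29.07/(1020·9.81) = 0.00290 m.

h_f ≈ 0.00290 m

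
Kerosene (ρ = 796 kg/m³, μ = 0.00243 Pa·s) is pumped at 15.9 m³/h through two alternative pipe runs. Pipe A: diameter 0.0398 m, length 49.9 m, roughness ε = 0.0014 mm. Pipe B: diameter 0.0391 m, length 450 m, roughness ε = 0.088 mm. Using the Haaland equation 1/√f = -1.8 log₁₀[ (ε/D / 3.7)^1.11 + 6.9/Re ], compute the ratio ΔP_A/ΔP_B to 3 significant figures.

Pipe A: V = Q/A = 0.004417/0.001244 = 3.55 m/s; Re = 4.628e+04; ε/D = 3.52e-05; Haaland → f = 0.02116; ΔP_A = f(L/D)(ρV²/2) = 1.331e+05 Pa.
Pipe B: V = Q/A = 0.004417/0.001201 = 3.678 m/s; Re = 4.711e+04; ε/D = 0.00225; Haaland → f = 0.027; ΔP_B = f(L/D)(ρV²/2) = 1.673e+06 Pa.
ΔP_A/ΔP_B = 1.331e+05/1.673e+06 = 0.0795.

ΔP_A/ΔP_B ≈ 0.0795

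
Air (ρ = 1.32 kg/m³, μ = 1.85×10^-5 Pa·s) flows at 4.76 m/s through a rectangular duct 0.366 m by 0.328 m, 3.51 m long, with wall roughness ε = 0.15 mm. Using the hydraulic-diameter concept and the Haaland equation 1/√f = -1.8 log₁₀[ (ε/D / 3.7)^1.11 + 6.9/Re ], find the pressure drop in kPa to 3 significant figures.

ΔP ≈ 0.00294 kPa

Hydraulic diameter D_h = 4A/P = 4·(0.366·0.328)/(2·(0.366+0.328)) = 0.4802/1.388 = 0.346 m.
Re = ρVD_h/μ = 1.32·4.76·0.346/1.85e-05 = 1.175e+05.
ε/D_h = 0.00015/0.346 = 0.000434; Haaland gives 1/√f = -1.8 log₁₀[4.33e-05+5.87e-05] = 7.184, so f = 0.01937.
ΔP = f(L/D_h)(ρV²/2) = 0.01937·3.51/0.346·14.95 = 2.939 Pa.
ΔP = 0.00294 kPa.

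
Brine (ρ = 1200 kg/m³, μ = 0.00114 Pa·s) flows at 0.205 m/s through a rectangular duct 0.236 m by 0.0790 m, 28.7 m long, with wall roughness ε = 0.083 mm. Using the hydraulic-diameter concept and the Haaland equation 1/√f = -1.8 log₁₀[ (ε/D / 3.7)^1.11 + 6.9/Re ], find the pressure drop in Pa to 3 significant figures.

ΔP ≈ 157 Pa

Hydraulic diameter D_h = 4A/P = 4·(0.236·0.079)/(2·(0.236+0.079)) = 0.07458/0.63 = 0.1184 m.
Re = ρVD_h/μ = 1200·0.205·0.1184/0.00114 = 2.554e+04.
ε/D_h = 8.3e-05/0.1184 = 0.000701; Haaland gives 1/√f = -1.8 log₁₀[7.38e-05+0.00027] = 6.234, so f = 0.02573.
ΔP = f(L/D_h)(ρV²/2) = 0.02573·28.7/0.1184·25.21 = 157.3 Pa.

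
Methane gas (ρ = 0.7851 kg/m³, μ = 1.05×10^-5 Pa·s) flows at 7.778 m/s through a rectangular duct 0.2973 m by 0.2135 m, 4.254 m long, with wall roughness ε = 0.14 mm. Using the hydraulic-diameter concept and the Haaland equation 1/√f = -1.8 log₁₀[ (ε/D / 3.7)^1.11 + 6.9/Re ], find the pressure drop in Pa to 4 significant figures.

ΔP ≈ 7.936 Pa

Hydraulic diameter D_h = 4A/P = 4·(0.2973·0.2135)/(2·(0.2973+0.2135)) = 0.2539/1.022 = 0.2485 m.
Re = ρVD_h/μ = 0.7851·7.778·0.2485/1.05e-05 = 1.445e+05.
ε/D_h = 0.00014/0.2485 = 0.000563; Haaland gives 1/√f = -1.8 log₁₀[5.79e-05+4.77e-05] = 7.157, so f = 0.01952.
ΔP = f(L/D_h)(ρV²/2) = 0.01952·4.254/0.2485·23.75 = 7.936 Pa.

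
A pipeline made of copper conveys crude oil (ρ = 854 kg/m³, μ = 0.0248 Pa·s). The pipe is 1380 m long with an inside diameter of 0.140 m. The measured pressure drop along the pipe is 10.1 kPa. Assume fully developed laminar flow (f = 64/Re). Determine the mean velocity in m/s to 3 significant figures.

For laminar flow, f = 64/Re with Re = ρVD/μ, so Darcy-Weisbach reduces to ΔP = 32μLV/D². Solving for V: V = ΔP·D²/(32μL) = 1.01e+04·(0.14)²/(32·0.0248·1380) = 0.1808 m/s.
Check: Re = ρVD/μ = 854·0.1808·0.14/0.0248 = 871.4 < 2300, so the laminar assumption holds.

V ≈ 0.181 m/s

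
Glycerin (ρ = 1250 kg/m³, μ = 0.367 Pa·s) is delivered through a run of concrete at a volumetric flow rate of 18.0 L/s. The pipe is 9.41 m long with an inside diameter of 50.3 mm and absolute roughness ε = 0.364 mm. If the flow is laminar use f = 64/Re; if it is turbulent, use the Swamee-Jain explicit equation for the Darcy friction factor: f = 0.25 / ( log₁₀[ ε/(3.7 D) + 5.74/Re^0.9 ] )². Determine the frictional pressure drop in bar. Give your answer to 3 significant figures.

Q = 18.0 L/s = 18.0/1000 = 0.018 m³/s.
Cross-sectional area A = πD²/4 = π(0.0503)²/4 = 0.001987 m²; mean velocity V = Q/A = 0.018/0.001987 = 9.058 m/s.
Reynolds number Re = ρVD/μ = 1250 · 9.058 · 0.0503 / 0.367 = 1552.
Re < 2300 → laminar flow, so f = 64/Re = 64/1552 = 0.04124 (the turbulent correlation is not needed).
Darcy-Weisbach: ΔP = f(L/D)(ρV²/2) = 0.04124·(9.41/0.0503)·(1250·9.058²/2) = 0.04124·187.1·5.128e+04 = 3.957e+05 Pa.
ΔP = 3.957e+05 Pa = 3.96 bar.

ΔP ≈ 3.96 bar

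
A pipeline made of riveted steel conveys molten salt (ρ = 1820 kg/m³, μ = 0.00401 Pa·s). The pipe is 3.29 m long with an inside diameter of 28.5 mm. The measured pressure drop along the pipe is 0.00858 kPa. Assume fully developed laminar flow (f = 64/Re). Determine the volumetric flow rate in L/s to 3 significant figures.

For laminar flow, f = 64/Re with Re = ρVD/μ, so Darcy-Weisbach reduces to ΔP = 32μLV/D². Solving for V: V = ΔP·D²/(32μL) = 8.58·(0.0285)²/(32·0.00401·3.29) = 0.01651 m/s.
Check: Re = ρVD/μ = 1820·0.01651·0.0285/0.00401 = 213.5 < 2300, so the laminar assumption holds.
Q = V·A = 0.01651·(π/4·0.0285²) = 1.053e-05 m³/s = 0.0105 L/s.

Q ≈ 0.0105 L/s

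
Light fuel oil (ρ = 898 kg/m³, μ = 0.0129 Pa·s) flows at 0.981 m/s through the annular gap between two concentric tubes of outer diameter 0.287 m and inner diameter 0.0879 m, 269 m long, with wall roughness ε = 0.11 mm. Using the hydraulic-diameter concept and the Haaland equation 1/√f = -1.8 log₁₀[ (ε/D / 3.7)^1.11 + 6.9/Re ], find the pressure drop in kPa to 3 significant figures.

Hydraulic diameter D_h = 4A/P = D_o - D_i = 0.287 - 0.0879 = 0.1991 m.
Re = ρVD_h/μ = 898·0.981·0.1991/0.0129 = 1.36e+04.
ε/D_h = 0.00011/0.1991 = 0.000552; Haaland gives 1/√f = -1.8 log₁₀[5.67e-05+0.000507] = 5.847, so f = 0.02925.
ΔP = f(L/D_h)(ρV²/2) = 0.02925·269/0.1991·432.1 = 1.707e+04 Pa.
ΔP = 17.1 kPa.

ΔP ≈ 17.1 kPa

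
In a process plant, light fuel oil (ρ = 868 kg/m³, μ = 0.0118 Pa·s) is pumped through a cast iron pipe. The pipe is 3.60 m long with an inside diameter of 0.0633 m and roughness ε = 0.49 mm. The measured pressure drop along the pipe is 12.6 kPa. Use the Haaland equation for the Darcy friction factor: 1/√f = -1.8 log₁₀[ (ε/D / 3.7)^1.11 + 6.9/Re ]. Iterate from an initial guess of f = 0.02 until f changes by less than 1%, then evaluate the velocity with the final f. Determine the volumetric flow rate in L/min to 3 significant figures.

Rearranging Darcy-Weisbach: V = √(2·ΔP·D/(f·L·ρ)). With ε/D = 0.00049/0.0633 = 0.00774, iterate starting from f = 0.02:
  f = 0.02 → V = √(2·1.26e+04·0.0633/(0.02·3.6·868)) = 5.052 m/s; Re = ρVD/μ = 2.352e+04; f → 0.03752
  f = 0.03752 → V = 3.689 m/s; Re = 1.718e+04; f → 0.03841
  f = 0.03841 → V = 3.646 m/s; Re = 1.698e+04; f → 0.03845
Converged (Δf/f < 1%). With the final f = 0.03845: V = √(2·1.26e+04·0.0633/(0.03845·3.6·868)) = 3.644 m/s.
Q = V·A = 3.644·(π/4·0.0633²) = 0.01147 m³/s = 688 L/min.

Q ≈ 688 L/min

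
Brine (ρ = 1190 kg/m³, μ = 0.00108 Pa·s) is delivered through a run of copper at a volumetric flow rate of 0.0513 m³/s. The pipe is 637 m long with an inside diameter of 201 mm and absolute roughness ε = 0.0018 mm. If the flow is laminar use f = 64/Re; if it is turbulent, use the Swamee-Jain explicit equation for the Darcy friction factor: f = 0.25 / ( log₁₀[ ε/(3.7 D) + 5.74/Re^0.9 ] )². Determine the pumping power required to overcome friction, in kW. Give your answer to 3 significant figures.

P ≈ 3.55 kW

Cross-sectional area A = πD²/4 = π(0.201)²/4 = 0.03173 m²; mean velocity V = Q/A = 0.0513/0.03173 = 1.617 m/s.
Reynolds number Re = ρVD/μ = 1190 · 1.617 · 0.201 / 0.00108 = 3.581e+05.
Re > 4000 → turbulent. Relative roughness ε/D = 1.8e-06/0.201 = 8.96e-06. Swamee-Jain: f = 0.25/(log₁₀[8.96e-06/3.7 + 5.74/3.581e+05^0.9])² = 0.25/(log₁₀[2.42e-06 + 5.76e-05])² = 0.25/(-4.222)² = 0.01403.
Darcy-Weisbach: ΔP = f(L/D)(ρV²/2) = 0.01403·(637/0.201)·(1190·1.617²/2) = 0.01403·3169·1555 = 6.913e+04 Pa.
Pumping power P = QΔP = 0.0513·6.913e+04 = 3546 W = 3.55 kW.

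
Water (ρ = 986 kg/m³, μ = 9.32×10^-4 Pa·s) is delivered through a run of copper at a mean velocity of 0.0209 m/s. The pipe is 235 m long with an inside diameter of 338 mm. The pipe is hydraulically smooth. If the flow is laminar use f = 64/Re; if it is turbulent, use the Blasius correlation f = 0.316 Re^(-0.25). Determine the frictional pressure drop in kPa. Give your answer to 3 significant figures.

Reynolds number Re = ρVD/μ = 986 · 0.0209 · 0.338 / 0.000932 = 7473.
Re > 4000 → turbulent. Smooth-pipe (Blasius): f = 0.316 Re^(-0.25) = 0.316/(7473)^0.25 = 0.03399.
Darcy-Weisbach: ΔP = f(L/D)(ρV²/2) = 0.03399·(235/0.338)·(986·0.0209²/2) = 0.03399·695.3·0.2153 = 5.089 Pa.
ΔP = 5.089 Pa = 0.00509 kPa.

ΔP ≈ 0.00509 kPa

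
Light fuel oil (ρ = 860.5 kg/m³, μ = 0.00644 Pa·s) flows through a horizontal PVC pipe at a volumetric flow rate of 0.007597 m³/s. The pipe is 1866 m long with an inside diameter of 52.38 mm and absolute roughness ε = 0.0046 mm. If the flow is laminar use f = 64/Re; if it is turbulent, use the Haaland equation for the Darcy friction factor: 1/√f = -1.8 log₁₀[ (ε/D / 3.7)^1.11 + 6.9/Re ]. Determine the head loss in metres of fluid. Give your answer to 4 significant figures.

h_f ≈ 555.2 m

Cross-sectional area A = πD²/4 = π(0.05238)²/4 = 0.002155 m²; mean velocity V = Q/A = 0.007597/0.002155 = 3.526 m/s.
Reynolds number Re = ρVD/μ = 860.5 · 3.526 · 0.05238 / 0.00644 = 2.467e+04.
Re > 4000 → turbulent. Relative roughness ε/D = 4.6e-06/0.05238 = 8.78e-05. Haaland: 1/√f = -1.8 log₁₀[(8.78e-05/3.7)^1.11 + 6.9/2.467e+04] = -1.8 log₁₀[7.36e-06 + 0.00028] = 6.376, so f = 0.0246.
Darcy-Weisbach: ΔP = f(L/D)(ρV²/2) = 0.0246·(1866/0.05238)·(860.5·3.526²/2) = 0.0246·3.562e+04·5348 = 4.686e+06 Pa.
Head loss h_f = ΔP/(ρg) = 4.686e+06/(860.5·9.81) = 555.2 m.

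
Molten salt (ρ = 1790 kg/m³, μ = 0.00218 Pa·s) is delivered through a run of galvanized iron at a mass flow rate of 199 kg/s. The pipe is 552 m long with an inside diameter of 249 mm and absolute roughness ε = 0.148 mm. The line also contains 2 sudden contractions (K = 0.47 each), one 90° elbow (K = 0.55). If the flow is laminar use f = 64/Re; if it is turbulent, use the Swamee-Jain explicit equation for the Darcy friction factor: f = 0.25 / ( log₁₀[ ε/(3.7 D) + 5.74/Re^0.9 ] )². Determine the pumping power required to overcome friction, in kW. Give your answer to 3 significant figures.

P ≈ 21.9 kW

A = πD²/4 = π(0.249)²/4 = 0.0487 m²; mean velocity V = ṁ/(ρA) = 199/(1790 · 0.0487) = 2.283 m/s.
Reynolds number Re = ρVD/μ = 1790 · 2.283 · 0.249 / 0.00218 = 4.668e+05.
Re > 4000 → turbulent. Relative roughness ε/D = 0.000148/0.249 = 0.000594. Swamee-Jain: f = 0.25/(log₁₀[0.000594/3.7 + 5.74/4.668e+05^0.9])² = 0.25/(log₁₀[0.000161 + 4.54e-05])² = 0.25/(-3.686)² = 0.0184.
Total minor-loss coefficient ΣK = 2·0.47 + 1·0.55 = 1.49.
ΔP = [f·L/D + ΣK]·(ρV²/2) = [0.0184·552/0.249 + 1.49]·(1790·2.283²/2) = [40.79 + 1.49]·4665 = 1.972e+05 Pa.
Q = ṁ/ρ = 199/1790 = 0.1112 m³/s.
Pumping power P = QΔP = 0.1112·1.972e+05 = 21930 W = 21.9 kW.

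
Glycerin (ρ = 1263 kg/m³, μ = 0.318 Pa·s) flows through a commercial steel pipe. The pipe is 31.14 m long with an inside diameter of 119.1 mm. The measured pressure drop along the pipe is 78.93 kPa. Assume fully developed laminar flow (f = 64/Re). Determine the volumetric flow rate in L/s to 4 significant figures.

For laminar flow, f = 64/Re with Re = ρVD/μ, so Darcy-Weisbach reduces to ΔP = 32μLV/D². Solving for V: V = ΔP·D²/(32μL) = 7.893e+04·(0.1191)²/(32·0.318·31.14) = 3.533 m/s.
Check: Re = ρVD/μ = 1263·3.533·0.1191/0.318 = 1671 < 2300, so the laminar assumption holds.
Q = V·A = 3.533·(π/4·0.1191²) = 0.03936 m³/s = 39.36 L/s.

Q ≈ 39.36 L/s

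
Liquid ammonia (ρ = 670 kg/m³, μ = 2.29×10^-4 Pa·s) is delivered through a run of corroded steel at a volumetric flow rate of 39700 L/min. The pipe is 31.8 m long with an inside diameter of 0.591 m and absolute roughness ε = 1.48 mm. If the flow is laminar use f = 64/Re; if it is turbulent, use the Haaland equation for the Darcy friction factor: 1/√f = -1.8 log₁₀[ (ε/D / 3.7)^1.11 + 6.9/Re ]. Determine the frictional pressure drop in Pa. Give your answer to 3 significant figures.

ΔP ≈ 2620 Pa

Q = 39700 L/min = 39700/60000 = 0.6617 m³/s.
Cross-sectional area A = πD²/4 = π(0.591)²/4 = 0.2743 m²; mean velocity V = Q/A = 0.6617/0.2743 = 2.412 m/s.
Reynolds number Re = ρVD/μ = 670 · 2.412 · 0.591 / 0.000229 = 4.171e+06.
Re > 4000 → turbulent. Relative roughness ε/D = 0.00148/0.591 = 0.0025. Haaland: 1/√f = -1.8 log₁₀[(0.0025/3.7)^1.11 + 6.9/4.171e+06] = -1.8 log₁₀[0.000303 + 1.65e-06] = 6.328, so f = 0.02497.
Darcy-Weisbach: ΔP = f(L/D)(ρV²/2) = 0.02497·(31.8/0.591)·(670·2.412²/2) = 0.02497·53.81·1949 = 2618 Pa.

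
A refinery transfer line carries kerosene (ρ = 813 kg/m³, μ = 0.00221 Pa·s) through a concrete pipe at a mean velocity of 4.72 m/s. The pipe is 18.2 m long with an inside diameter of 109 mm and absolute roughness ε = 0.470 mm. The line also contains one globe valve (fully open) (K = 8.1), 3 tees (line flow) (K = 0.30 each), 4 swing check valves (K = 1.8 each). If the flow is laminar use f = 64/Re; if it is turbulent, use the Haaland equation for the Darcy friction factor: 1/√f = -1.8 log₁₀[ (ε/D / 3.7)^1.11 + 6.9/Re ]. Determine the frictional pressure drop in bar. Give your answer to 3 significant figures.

Reynolds number Re = ρVD/μ = 813 · 4.72 · 0.109 / 0.00221 = 1.893e+05.
Re > 4000 → turbulent. Relative roughness ε/D = 0.00047/0.109 = 0.00431. Haaland: 1/√f = -1.8 log₁₀[(0.00431/3.7)^1.11 + 6.9/1.893e+05] = -1.8 log₁₀[0.000554 + 3.65e-05] = 5.811, so f = 0.02961.
Total minor-loss coefficient ΣK = 1·8.1 + 3·0.3 + 4·1.8 = 16.2.
ΔP = [f·L/D + ΣK]·(ρV²/2) = [0.02961·18.2/0.109 + 16.2]·(813·4.72²/2) = [4.944 + 16.2]·9056 = 1.915e+05 Pa.
ΔP = 1.915e+05 Pa = 1.91 bar.

ΔP ≈ 1.91 bar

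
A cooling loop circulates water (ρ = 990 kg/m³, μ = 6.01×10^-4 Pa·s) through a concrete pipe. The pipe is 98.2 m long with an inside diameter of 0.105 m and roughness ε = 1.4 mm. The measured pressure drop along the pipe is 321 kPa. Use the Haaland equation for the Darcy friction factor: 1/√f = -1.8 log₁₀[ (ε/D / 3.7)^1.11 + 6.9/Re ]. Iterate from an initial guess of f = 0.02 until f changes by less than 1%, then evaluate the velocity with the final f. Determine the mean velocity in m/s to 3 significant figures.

Rearranging Darcy-Weisbach: V = √(2·ΔP·D/(f·L·ρ)). With ε/D = 0.0014/0.105 = 0.0133, iterate starting from f = 0.02:
  f = 0.02 → V = √(2·3.21e+05·0.105/(0.02·98.2·990)) = 5.888 m/s; Re = ρVD/μ = 1.018e+06; f → 0.04201
  f = 0.04201 → V = 4.063 m/s; Re = 7.027e+05; f → 0.04203
Converged (Δf/f < 1%). With the final f = 0.04203: V = √(2·3.21e+05·0.105/(0.04203·98.2·990)) = 4.062 m/s.

V ≈ 4.06 m/s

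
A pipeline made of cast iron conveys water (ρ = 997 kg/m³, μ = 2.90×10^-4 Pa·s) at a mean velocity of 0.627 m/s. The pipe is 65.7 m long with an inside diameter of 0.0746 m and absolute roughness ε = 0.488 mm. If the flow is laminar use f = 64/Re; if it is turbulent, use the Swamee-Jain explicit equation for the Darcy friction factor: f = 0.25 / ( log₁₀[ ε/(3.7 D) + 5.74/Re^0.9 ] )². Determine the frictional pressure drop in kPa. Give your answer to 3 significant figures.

ΔP ≈ 5.81 kPa

Reynolds number Re = ρVD/μ = 997 · 0.627 · 0.0746 / 0.00029 = 1.608e+05.
Re > 4000 → turbulent. Relative roughness ε/D = 0.000488/0.0746 = 0.00654. Swamee-Jain: f = 0.25/(log₁₀[0.00654/3.7 + 5.74/1.608e+05^0.9])² = 0.25/(log₁₀[0.00177 + 0.000118])² = 0.25/(-2.724)² = 0.03368.
Darcy-Weisbach: ΔP = f(L/D)(ρV²/2) = 0.03368·(65.7/0.0746)·(997·0.627²/2) = 0.03368·880.7·196 = 5813 Pa.
ΔP = 5813 Pa = 5.81 kPa.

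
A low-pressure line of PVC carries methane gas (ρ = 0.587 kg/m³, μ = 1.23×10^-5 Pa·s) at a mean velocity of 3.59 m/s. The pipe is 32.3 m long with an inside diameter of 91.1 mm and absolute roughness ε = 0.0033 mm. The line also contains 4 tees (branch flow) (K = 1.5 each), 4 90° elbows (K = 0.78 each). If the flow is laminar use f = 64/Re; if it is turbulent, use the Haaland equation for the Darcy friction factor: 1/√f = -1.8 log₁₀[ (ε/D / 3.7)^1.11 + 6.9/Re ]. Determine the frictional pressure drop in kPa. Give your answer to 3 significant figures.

ΔP ≈ 0.0713 kPa

Reynolds number Re = ρVD/μ = 0.587 · 3.59 · 0.0911 / 1.23e-05 = 1.561e+04.
Re > 4000 → turbulent. Relative roughness ε/D = 3.3e-06/0.0911 = 3.62e-05. Haaland: 1/√f = -1.8 log₁₀[(3.62e-05/3.7)^1.11 + 6.9/1.561e+04] = -1.8 log₁₀[2.75e-06 + 0.000442] = 6.033, so f = 0.02747.
Total minor-loss coefficient ΣK = 4·1.5 + 4·0.78 = 9.12.
ΔP = [f·L/D + ΣK]·(ρV²/2) = [0.02747·32.3/0.0911 + 9.12]·(0.587·3.59²/2) = [9.741 + 9.12]·3.783 = 71.34 Pa.
ΔP = 71.34 Pa = 0.0713 kPa.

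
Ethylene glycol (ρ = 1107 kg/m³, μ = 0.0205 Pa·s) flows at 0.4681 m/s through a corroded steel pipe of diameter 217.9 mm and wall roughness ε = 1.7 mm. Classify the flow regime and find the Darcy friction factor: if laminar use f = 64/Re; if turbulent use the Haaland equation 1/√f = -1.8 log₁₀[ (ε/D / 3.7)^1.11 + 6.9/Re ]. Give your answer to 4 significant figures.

f ≈ 0.04449

Re = ρVD/μ = 1107·0.4681·0.2179/0.0205 = 5508.
Re > 4000 → turbulent. ε/D = 0.0017/0.2179 = 0.0078; Haaland: 1/√f = -1.8 log₁₀[0.00107 + 0.00125] = 4.741, so f = 0.04449.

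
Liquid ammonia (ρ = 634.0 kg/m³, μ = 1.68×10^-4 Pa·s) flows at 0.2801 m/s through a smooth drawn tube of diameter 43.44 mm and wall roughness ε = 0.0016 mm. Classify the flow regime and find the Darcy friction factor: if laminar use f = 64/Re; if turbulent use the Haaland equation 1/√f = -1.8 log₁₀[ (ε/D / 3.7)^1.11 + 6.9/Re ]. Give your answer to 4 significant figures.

f ≈ 0.02121

Re = ρVD/μ = 634·0.2801·0.04344/0.000168 = 4.592e+04.
Re > 4000 → turbulent. ε/D = 1.6e-06/0.04344 = 3.68e-05; Haaland: 1/√f = -1.8 log₁₀[2.8e-06 + 0.00015] = 6.867, so f = 0.02121.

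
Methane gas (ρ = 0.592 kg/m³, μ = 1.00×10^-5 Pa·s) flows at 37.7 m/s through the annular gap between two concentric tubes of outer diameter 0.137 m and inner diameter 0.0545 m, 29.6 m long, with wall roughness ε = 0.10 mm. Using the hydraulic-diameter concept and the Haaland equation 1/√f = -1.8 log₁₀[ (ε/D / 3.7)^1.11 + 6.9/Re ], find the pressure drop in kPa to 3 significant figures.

Hydraulic diameter D_h = 4A/P = D_o - D_i = 0.137 - 0.0545 = 0.0825 m.
Re = ρVD_h/μ = 0.592·37.7·0.0825/1e-05 = 1.841e+05.
ε/D_h = 0.0001/0.0825 = 0.00121; Haaland gives 1/√f = -1.8 log₁₀[0.000136+3.75e-05] = 6.772, so f = 0.02181.
ΔP = f(L/D_h)(ρV²/2) = 0.02181·29.6/0.0825·420.7 = 3292 Pa.
ΔP = 3.29 kPa.

ΔP ≈ 3.29 kPa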